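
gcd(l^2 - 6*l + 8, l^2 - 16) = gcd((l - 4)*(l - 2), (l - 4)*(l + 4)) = l - 4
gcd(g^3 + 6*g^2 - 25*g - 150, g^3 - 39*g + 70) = g - 5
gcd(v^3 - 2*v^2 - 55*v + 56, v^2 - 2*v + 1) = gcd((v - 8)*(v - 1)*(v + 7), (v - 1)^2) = v - 1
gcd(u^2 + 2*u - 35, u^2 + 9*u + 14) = u + 7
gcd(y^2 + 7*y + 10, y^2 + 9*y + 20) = y + 5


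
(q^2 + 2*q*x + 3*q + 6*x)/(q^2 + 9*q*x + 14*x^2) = (q + 3)/(q + 7*x)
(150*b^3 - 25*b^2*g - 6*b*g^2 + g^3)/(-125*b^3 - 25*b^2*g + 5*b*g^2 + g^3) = (-6*b + g)/(5*b + g)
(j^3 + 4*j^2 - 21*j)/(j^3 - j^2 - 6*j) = (j + 7)/(j + 2)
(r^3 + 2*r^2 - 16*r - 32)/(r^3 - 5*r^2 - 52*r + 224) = (r^2 + 6*r + 8)/(r^2 - r - 56)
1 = 1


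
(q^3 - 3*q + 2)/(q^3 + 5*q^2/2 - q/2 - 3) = 2*(q - 1)/(2*q + 3)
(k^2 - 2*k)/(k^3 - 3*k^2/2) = 2*(k - 2)/(k*(2*k - 3))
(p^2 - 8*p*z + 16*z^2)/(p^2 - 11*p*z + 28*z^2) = (-p + 4*z)/(-p + 7*z)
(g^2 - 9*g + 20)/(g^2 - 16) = (g - 5)/(g + 4)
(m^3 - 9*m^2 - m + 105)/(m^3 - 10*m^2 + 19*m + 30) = (m^2 - 4*m - 21)/(m^2 - 5*m - 6)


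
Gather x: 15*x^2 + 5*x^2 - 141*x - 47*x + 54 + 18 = 20*x^2 - 188*x + 72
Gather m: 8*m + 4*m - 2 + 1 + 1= 12*m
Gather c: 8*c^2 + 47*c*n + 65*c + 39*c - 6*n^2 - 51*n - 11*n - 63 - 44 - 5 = 8*c^2 + c*(47*n + 104) - 6*n^2 - 62*n - 112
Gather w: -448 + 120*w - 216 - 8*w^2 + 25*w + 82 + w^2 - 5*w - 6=-7*w^2 + 140*w - 588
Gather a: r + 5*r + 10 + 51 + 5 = 6*r + 66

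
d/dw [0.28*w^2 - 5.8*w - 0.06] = 0.56*w - 5.8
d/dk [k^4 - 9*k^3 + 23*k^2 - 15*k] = 4*k^3 - 27*k^2 + 46*k - 15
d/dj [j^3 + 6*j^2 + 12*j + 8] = 3*j^2 + 12*j + 12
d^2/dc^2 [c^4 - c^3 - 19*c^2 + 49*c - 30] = 12*c^2 - 6*c - 38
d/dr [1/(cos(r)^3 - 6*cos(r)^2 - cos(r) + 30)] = (3*cos(r)^2 - 12*cos(r) - 1)*sin(r)/(sin(r)^2*cos(r) - 6*sin(r)^2 - 24)^2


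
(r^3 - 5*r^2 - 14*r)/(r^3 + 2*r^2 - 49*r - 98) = r/(r + 7)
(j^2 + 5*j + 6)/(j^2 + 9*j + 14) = (j + 3)/(j + 7)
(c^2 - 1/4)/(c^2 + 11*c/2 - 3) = (c + 1/2)/(c + 6)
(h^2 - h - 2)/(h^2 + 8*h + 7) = (h - 2)/(h + 7)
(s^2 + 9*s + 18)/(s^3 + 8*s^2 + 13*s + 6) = (s + 3)/(s^2 + 2*s + 1)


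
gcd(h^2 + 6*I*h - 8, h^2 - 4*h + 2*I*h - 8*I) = h + 2*I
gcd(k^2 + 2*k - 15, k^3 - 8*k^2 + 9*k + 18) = k - 3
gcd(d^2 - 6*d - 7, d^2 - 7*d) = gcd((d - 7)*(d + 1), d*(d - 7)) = d - 7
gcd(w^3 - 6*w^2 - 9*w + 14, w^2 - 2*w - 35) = w - 7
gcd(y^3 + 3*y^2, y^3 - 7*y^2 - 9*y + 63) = y + 3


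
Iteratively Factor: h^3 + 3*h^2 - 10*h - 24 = (h + 2)*(h^2 + h - 12) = (h + 2)*(h + 4)*(h - 3)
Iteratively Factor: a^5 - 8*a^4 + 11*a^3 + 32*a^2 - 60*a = (a + 2)*(a^4 - 10*a^3 + 31*a^2 - 30*a) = (a - 3)*(a + 2)*(a^3 - 7*a^2 + 10*a) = (a - 5)*(a - 3)*(a + 2)*(a^2 - 2*a) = (a - 5)*(a - 3)*(a - 2)*(a + 2)*(a)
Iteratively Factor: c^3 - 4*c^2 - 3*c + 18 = (c - 3)*(c^2 - c - 6) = (c - 3)^2*(c + 2)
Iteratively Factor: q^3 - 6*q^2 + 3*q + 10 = (q - 2)*(q^2 - 4*q - 5) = (q - 2)*(q + 1)*(q - 5)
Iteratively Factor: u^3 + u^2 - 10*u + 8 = (u - 2)*(u^2 + 3*u - 4) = (u - 2)*(u + 4)*(u - 1)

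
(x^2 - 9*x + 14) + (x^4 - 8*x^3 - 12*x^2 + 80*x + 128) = x^4 - 8*x^3 - 11*x^2 + 71*x + 142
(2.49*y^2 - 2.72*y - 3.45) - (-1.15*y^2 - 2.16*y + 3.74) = 3.64*y^2 - 0.56*y - 7.19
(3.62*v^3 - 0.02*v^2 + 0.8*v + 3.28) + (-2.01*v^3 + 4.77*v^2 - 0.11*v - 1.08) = 1.61*v^3 + 4.75*v^2 + 0.69*v + 2.2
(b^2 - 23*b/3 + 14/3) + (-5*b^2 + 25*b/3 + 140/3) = -4*b^2 + 2*b/3 + 154/3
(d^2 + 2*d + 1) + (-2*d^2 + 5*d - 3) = -d^2 + 7*d - 2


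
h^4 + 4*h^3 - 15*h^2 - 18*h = h*(h - 3)*(h + 1)*(h + 6)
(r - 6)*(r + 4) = r^2 - 2*r - 24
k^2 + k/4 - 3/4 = (k - 3/4)*(k + 1)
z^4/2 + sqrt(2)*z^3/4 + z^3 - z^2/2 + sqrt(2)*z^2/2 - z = z*(z/2 + 1)*(z - sqrt(2)/2)*(z + sqrt(2))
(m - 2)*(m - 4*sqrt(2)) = m^2 - 4*sqrt(2)*m - 2*m + 8*sqrt(2)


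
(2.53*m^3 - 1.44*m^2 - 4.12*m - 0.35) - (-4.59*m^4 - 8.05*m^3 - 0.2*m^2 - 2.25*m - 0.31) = 4.59*m^4 + 10.58*m^3 - 1.24*m^2 - 1.87*m - 0.04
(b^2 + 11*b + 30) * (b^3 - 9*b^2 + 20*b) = b^5 + 2*b^4 - 49*b^3 - 50*b^2 + 600*b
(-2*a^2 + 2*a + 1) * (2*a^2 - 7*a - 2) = -4*a^4 + 18*a^3 - 8*a^2 - 11*a - 2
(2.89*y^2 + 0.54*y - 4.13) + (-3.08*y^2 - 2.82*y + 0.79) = -0.19*y^2 - 2.28*y - 3.34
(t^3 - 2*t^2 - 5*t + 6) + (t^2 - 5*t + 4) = t^3 - t^2 - 10*t + 10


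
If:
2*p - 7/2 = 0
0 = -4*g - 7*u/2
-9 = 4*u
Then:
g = 63/32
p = 7/4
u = -9/4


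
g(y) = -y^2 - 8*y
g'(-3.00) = -2.00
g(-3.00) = 15.00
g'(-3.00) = -2.00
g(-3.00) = 15.00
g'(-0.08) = -7.84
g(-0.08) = 0.63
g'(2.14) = -12.28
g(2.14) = -21.70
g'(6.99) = -21.98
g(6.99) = -104.78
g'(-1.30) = -5.40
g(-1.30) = 8.71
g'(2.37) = -12.74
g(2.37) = -24.58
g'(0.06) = -8.12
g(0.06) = -0.48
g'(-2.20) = -3.60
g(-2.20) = 12.76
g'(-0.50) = -7.00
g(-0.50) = 3.75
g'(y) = -2*y - 8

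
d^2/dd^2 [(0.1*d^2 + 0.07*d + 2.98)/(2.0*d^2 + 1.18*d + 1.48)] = (0.088*d^3 + 69.744*d^2 + 40.9536*d - 9.149312)/(8.0*d^6 + 14.16*d^5 + 26.1144*d^4 + 22.599832*d^3 + 19.324656*d^2 + 7.754016*d + 3.241792)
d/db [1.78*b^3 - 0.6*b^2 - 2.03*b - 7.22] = 5.34*b^2 - 1.2*b - 2.03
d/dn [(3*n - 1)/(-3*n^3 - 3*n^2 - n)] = (18*n^3 - 6*n - 1)/(n^2*(9*n^4 + 18*n^3 + 15*n^2 + 6*n + 1))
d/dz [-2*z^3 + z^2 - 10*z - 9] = -6*z^2 + 2*z - 10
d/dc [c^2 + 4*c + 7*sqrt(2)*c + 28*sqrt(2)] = 2*c + 4 + 7*sqrt(2)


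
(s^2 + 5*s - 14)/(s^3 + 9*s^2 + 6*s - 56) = 1/(s + 4)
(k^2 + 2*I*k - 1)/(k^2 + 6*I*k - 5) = (k + I)/(k + 5*I)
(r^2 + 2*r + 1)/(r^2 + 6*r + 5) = (r + 1)/(r + 5)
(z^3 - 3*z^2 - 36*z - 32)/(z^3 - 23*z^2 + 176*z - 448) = (z^2 + 5*z + 4)/(z^2 - 15*z + 56)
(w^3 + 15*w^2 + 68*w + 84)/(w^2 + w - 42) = (w^2 + 8*w + 12)/(w - 6)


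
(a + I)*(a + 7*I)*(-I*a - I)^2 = -a^4 - 2*a^3 - 8*I*a^3 + 6*a^2 - 16*I*a^2 + 14*a - 8*I*a + 7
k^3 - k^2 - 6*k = k*(k - 3)*(k + 2)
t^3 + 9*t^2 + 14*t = t*(t + 2)*(t + 7)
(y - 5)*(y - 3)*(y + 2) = y^3 - 6*y^2 - y + 30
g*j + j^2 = j*(g + j)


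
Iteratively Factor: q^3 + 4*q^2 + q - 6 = (q + 3)*(q^2 + q - 2) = (q + 2)*(q + 3)*(q - 1)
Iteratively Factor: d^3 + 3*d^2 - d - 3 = (d + 3)*(d^2 - 1) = (d + 1)*(d + 3)*(d - 1)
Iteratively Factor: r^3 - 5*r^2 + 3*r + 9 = (r - 3)*(r^2 - 2*r - 3) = (r - 3)*(r + 1)*(r - 3)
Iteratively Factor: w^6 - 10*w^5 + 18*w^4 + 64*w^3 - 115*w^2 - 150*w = (w - 5)*(w^5 - 5*w^4 - 7*w^3 + 29*w^2 + 30*w) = (w - 5)*(w - 3)*(w^4 - 2*w^3 - 13*w^2 - 10*w) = w*(w - 5)*(w - 3)*(w^3 - 2*w^2 - 13*w - 10) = w*(w - 5)*(w - 3)*(w + 2)*(w^2 - 4*w - 5) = w*(w - 5)^2*(w - 3)*(w + 2)*(w + 1)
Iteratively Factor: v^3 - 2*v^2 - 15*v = (v - 5)*(v^2 + 3*v) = v*(v - 5)*(v + 3)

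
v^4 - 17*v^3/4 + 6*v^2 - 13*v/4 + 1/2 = (v - 2)*(v - 1)^2*(v - 1/4)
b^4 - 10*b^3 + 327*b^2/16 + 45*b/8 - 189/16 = (b - 7)*(b - 3)*(b - 3/4)*(b + 3/4)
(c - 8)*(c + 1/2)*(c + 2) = c^3 - 11*c^2/2 - 19*c - 8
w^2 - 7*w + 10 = (w - 5)*(w - 2)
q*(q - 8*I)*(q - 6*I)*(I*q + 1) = I*q^4 + 15*q^3 - 62*I*q^2 - 48*q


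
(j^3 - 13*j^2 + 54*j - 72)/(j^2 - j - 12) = (j^2 - 9*j + 18)/(j + 3)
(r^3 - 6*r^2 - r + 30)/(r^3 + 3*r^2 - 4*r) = (r^3 - 6*r^2 - r + 30)/(r*(r^2 + 3*r - 4))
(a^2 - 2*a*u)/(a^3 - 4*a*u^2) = 1/(a + 2*u)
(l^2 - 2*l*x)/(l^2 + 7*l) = (l - 2*x)/(l + 7)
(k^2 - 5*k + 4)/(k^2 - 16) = (k - 1)/(k + 4)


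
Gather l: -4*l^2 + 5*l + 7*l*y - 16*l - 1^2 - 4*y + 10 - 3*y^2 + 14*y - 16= -4*l^2 + l*(7*y - 11) - 3*y^2 + 10*y - 7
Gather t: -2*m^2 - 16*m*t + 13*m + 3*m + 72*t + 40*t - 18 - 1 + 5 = -2*m^2 + 16*m + t*(112 - 16*m) - 14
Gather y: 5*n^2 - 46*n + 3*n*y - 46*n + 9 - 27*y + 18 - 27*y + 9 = 5*n^2 - 92*n + y*(3*n - 54) + 36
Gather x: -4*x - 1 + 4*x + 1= 0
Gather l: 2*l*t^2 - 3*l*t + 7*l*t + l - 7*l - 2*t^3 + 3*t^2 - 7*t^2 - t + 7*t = l*(2*t^2 + 4*t - 6) - 2*t^3 - 4*t^2 + 6*t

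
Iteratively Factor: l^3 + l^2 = (l)*(l^2 + l) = l*(l + 1)*(l)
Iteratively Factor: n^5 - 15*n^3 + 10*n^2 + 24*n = (n - 2)*(n^4 + 2*n^3 - 11*n^2 - 12*n) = n*(n - 2)*(n^3 + 2*n^2 - 11*n - 12) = n*(n - 2)*(n + 1)*(n^2 + n - 12) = n*(n - 2)*(n + 1)*(n + 4)*(n - 3)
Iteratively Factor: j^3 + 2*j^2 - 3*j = (j)*(j^2 + 2*j - 3) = j*(j - 1)*(j + 3)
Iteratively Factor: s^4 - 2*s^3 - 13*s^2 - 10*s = (s)*(s^3 - 2*s^2 - 13*s - 10) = s*(s - 5)*(s^2 + 3*s + 2) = s*(s - 5)*(s + 1)*(s + 2)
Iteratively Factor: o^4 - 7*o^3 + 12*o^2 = (o - 3)*(o^3 - 4*o^2) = o*(o - 3)*(o^2 - 4*o) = o^2*(o - 3)*(o - 4)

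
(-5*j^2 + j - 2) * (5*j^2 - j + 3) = -25*j^4 + 10*j^3 - 26*j^2 + 5*j - 6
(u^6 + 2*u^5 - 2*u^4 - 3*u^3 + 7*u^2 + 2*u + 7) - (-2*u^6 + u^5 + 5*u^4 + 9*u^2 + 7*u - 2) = 3*u^6 + u^5 - 7*u^4 - 3*u^3 - 2*u^2 - 5*u + 9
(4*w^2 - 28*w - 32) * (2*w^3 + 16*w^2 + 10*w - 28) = 8*w^5 + 8*w^4 - 472*w^3 - 904*w^2 + 464*w + 896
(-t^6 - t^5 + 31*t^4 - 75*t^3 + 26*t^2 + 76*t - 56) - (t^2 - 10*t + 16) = -t^6 - t^5 + 31*t^4 - 75*t^3 + 25*t^2 + 86*t - 72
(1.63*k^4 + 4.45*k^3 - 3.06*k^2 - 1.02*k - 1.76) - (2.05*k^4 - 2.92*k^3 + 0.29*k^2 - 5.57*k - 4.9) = -0.42*k^4 + 7.37*k^3 - 3.35*k^2 + 4.55*k + 3.14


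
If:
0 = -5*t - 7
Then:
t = -7/5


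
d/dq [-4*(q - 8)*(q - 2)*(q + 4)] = -12*q^2 + 48*q + 96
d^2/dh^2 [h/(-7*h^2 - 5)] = 14*h*(15 - 7*h^2)/(7*h^2 + 5)^3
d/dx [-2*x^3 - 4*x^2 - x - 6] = -6*x^2 - 8*x - 1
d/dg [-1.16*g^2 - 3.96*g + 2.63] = -2.32*g - 3.96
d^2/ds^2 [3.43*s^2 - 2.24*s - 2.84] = 6.86000000000000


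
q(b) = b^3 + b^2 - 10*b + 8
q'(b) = 3*b^2 + 2*b - 10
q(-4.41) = -14.22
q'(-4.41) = 39.52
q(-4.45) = -15.82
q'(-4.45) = 40.51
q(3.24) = 20.11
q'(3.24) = 27.97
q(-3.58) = 10.73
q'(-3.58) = 21.29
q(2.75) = 8.86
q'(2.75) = 18.19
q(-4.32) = -10.76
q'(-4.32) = 37.35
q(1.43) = -1.33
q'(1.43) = -1.01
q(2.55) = 5.58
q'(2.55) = 14.61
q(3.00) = 14.00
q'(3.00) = 23.00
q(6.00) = 200.00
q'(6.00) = 110.00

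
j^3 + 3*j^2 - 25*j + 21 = (j - 3)*(j - 1)*(j + 7)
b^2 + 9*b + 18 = (b + 3)*(b + 6)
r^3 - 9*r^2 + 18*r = r*(r - 6)*(r - 3)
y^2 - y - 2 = (y - 2)*(y + 1)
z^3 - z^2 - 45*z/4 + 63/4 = (z - 3)*(z - 3/2)*(z + 7/2)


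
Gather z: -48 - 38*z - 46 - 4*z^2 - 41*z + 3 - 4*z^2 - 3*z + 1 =-8*z^2 - 82*z - 90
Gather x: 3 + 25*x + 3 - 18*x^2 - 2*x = -18*x^2 + 23*x + 6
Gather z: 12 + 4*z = 4*z + 12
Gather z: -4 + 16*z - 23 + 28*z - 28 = 44*z - 55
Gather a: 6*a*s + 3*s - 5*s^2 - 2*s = 6*a*s - 5*s^2 + s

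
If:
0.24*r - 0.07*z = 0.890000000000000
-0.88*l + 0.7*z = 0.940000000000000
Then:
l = 0.795454545454545*z - 1.06818181818182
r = 0.291666666666667*z + 3.70833333333333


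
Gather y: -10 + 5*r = 5*r - 10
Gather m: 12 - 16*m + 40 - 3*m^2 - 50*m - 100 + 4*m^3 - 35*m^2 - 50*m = 4*m^3 - 38*m^2 - 116*m - 48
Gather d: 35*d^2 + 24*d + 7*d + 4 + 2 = 35*d^2 + 31*d + 6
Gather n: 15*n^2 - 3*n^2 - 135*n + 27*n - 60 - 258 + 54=12*n^2 - 108*n - 264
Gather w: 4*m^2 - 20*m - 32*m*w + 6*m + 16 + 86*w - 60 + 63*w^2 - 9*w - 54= 4*m^2 - 14*m + 63*w^2 + w*(77 - 32*m) - 98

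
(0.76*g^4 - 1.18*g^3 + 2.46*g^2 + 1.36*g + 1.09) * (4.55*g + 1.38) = 3.458*g^5 - 4.3202*g^4 + 9.5646*g^3 + 9.5828*g^2 + 6.8363*g + 1.5042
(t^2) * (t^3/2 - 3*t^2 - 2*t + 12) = t^5/2 - 3*t^4 - 2*t^3 + 12*t^2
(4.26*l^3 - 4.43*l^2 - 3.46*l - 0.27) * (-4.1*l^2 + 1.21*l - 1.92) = -17.466*l^5 + 23.3176*l^4 + 0.646499999999998*l^3 + 5.426*l^2 + 6.3165*l + 0.5184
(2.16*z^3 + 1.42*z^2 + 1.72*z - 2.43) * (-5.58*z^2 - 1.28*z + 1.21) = -12.0528*z^5 - 10.6884*z^4 - 8.8016*z^3 + 13.076*z^2 + 5.1916*z - 2.9403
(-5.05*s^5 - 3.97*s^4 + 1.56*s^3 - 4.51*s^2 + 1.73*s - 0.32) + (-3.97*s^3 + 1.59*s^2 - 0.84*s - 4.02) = -5.05*s^5 - 3.97*s^4 - 2.41*s^3 - 2.92*s^2 + 0.89*s - 4.34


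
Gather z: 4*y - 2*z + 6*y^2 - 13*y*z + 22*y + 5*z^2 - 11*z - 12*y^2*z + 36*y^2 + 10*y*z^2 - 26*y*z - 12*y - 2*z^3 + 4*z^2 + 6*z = 42*y^2 + 14*y - 2*z^3 + z^2*(10*y + 9) + z*(-12*y^2 - 39*y - 7)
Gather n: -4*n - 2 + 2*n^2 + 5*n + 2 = 2*n^2 + n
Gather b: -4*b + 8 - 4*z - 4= -4*b - 4*z + 4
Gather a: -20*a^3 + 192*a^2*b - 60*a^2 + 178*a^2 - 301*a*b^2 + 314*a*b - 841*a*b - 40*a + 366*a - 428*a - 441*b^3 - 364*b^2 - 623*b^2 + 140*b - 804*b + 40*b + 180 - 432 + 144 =-20*a^3 + a^2*(192*b + 118) + a*(-301*b^2 - 527*b - 102) - 441*b^3 - 987*b^2 - 624*b - 108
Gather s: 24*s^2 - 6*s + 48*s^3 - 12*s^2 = 48*s^3 + 12*s^2 - 6*s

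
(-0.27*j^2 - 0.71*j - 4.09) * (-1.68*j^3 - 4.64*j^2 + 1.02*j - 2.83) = 0.4536*j^5 + 2.4456*j^4 + 9.8902*j^3 + 19.0175*j^2 - 2.1625*j + 11.5747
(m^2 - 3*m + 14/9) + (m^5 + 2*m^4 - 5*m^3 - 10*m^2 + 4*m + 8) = m^5 + 2*m^4 - 5*m^3 - 9*m^2 + m + 86/9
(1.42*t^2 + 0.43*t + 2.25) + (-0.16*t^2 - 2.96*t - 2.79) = 1.26*t^2 - 2.53*t - 0.54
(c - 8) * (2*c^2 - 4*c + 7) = 2*c^3 - 20*c^2 + 39*c - 56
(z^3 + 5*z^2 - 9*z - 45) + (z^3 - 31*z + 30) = 2*z^3 + 5*z^2 - 40*z - 15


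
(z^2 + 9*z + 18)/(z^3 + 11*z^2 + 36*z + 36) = 1/(z + 2)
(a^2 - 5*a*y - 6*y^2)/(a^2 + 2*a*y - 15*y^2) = (a^2 - 5*a*y - 6*y^2)/(a^2 + 2*a*y - 15*y^2)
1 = 1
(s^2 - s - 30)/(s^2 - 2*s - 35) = (s - 6)/(s - 7)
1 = 1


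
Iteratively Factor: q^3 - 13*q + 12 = (q - 1)*(q^2 + q - 12) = (q - 1)*(q + 4)*(q - 3)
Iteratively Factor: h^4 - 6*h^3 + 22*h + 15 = (h - 3)*(h^3 - 3*h^2 - 9*h - 5) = (h - 3)*(h + 1)*(h^2 - 4*h - 5) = (h - 3)*(h + 1)^2*(h - 5)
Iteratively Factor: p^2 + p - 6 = (p - 2)*(p + 3)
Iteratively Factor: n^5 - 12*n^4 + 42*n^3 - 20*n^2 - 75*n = (n + 1)*(n^4 - 13*n^3 + 55*n^2 - 75*n) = n*(n + 1)*(n^3 - 13*n^2 + 55*n - 75) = n*(n - 3)*(n + 1)*(n^2 - 10*n + 25) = n*(n - 5)*(n - 3)*(n + 1)*(n - 5)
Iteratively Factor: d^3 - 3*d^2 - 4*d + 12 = (d + 2)*(d^2 - 5*d + 6) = (d - 3)*(d + 2)*(d - 2)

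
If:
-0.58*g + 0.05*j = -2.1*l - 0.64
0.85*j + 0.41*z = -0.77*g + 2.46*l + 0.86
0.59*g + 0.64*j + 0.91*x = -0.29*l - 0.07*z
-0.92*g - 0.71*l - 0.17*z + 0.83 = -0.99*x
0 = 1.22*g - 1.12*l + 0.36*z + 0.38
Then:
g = 0.49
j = 1.59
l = -0.21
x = -1.11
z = -3.36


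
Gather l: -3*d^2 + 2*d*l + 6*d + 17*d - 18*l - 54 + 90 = -3*d^2 + 23*d + l*(2*d - 18) + 36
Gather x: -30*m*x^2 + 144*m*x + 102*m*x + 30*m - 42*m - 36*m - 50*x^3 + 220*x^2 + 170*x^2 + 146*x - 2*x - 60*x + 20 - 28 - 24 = -48*m - 50*x^3 + x^2*(390 - 30*m) + x*(246*m + 84) - 32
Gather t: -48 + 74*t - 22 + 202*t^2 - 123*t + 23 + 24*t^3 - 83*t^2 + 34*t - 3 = 24*t^3 + 119*t^2 - 15*t - 50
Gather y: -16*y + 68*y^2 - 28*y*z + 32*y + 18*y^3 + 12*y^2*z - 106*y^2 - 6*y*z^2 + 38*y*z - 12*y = 18*y^3 + y^2*(12*z - 38) + y*(-6*z^2 + 10*z + 4)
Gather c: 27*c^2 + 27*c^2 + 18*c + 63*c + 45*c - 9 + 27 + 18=54*c^2 + 126*c + 36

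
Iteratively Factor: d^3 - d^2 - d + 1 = (d - 1)*(d^2 - 1) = (d - 1)*(d + 1)*(d - 1)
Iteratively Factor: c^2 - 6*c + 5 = (c - 1)*(c - 5)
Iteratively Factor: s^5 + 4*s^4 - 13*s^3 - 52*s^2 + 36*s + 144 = (s + 4)*(s^4 - 13*s^2 + 36) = (s + 2)*(s + 4)*(s^3 - 2*s^2 - 9*s + 18) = (s - 2)*(s + 2)*(s + 4)*(s^2 - 9) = (s - 3)*(s - 2)*(s + 2)*(s + 4)*(s + 3)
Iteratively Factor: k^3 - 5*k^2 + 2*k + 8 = (k + 1)*(k^2 - 6*k + 8) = (k - 4)*(k + 1)*(k - 2)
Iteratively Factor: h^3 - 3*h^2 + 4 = (h - 2)*(h^2 - h - 2) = (h - 2)*(h + 1)*(h - 2)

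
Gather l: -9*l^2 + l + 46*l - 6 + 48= -9*l^2 + 47*l + 42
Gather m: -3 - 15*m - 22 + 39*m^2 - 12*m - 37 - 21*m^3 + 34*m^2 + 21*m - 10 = -21*m^3 + 73*m^2 - 6*m - 72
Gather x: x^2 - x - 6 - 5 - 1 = x^2 - x - 12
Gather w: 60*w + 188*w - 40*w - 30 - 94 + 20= 208*w - 104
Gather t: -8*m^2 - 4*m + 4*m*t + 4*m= -8*m^2 + 4*m*t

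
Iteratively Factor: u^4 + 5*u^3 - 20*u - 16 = (u - 2)*(u^3 + 7*u^2 + 14*u + 8) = (u - 2)*(u + 4)*(u^2 + 3*u + 2) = (u - 2)*(u + 1)*(u + 4)*(u + 2)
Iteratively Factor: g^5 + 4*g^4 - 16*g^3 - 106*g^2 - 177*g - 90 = (g + 3)*(g^4 + g^3 - 19*g^2 - 49*g - 30) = (g + 2)*(g + 3)*(g^3 - g^2 - 17*g - 15) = (g - 5)*(g + 2)*(g + 3)*(g^2 + 4*g + 3) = (g - 5)*(g + 2)*(g + 3)^2*(g + 1)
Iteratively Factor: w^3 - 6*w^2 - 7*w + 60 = (w - 5)*(w^2 - w - 12) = (w - 5)*(w - 4)*(w + 3)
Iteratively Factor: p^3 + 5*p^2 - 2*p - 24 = (p + 4)*(p^2 + p - 6) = (p - 2)*(p + 4)*(p + 3)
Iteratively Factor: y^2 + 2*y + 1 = (y + 1)*(y + 1)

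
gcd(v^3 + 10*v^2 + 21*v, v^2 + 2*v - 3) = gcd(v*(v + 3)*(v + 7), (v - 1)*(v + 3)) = v + 3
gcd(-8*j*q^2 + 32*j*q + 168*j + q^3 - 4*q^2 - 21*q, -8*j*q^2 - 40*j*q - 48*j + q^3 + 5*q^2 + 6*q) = -8*j*q - 24*j + q^2 + 3*q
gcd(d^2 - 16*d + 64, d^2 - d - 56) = d - 8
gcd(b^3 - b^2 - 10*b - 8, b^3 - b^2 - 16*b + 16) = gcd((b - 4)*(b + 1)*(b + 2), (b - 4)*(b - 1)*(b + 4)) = b - 4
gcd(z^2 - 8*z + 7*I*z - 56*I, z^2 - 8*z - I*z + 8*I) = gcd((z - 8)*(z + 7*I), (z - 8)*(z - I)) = z - 8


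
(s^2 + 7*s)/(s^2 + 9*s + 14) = s/(s + 2)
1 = 1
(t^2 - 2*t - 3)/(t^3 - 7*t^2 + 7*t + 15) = 1/(t - 5)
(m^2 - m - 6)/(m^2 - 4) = (m - 3)/(m - 2)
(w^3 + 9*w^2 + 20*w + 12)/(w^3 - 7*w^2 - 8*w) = (w^2 + 8*w + 12)/(w*(w - 8))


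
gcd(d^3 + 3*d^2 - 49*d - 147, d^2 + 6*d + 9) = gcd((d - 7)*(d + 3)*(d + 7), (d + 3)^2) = d + 3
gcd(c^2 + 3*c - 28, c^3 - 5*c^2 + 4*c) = c - 4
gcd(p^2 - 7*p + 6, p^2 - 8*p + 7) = p - 1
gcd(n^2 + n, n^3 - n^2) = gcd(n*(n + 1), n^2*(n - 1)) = n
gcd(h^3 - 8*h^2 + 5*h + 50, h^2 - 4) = h + 2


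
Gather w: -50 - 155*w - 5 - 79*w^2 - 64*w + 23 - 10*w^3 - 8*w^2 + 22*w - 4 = -10*w^3 - 87*w^2 - 197*w - 36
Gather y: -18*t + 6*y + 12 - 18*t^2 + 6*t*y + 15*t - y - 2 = -18*t^2 - 3*t + y*(6*t + 5) + 10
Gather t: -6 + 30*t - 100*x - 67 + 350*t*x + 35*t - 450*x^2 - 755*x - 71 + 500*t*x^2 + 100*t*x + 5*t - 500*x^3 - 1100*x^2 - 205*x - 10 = t*(500*x^2 + 450*x + 70) - 500*x^3 - 1550*x^2 - 1060*x - 154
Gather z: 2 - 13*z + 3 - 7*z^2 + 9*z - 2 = -7*z^2 - 4*z + 3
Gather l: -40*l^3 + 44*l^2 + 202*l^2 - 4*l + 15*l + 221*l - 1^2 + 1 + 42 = -40*l^3 + 246*l^2 + 232*l + 42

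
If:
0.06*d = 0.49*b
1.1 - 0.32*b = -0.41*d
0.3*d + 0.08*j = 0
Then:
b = -0.36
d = -2.97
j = 11.12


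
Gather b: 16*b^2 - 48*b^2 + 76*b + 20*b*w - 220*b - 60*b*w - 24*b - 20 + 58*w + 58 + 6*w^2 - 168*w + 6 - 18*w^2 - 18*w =-32*b^2 + b*(-40*w - 168) - 12*w^2 - 128*w + 44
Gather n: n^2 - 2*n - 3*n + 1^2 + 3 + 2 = n^2 - 5*n + 6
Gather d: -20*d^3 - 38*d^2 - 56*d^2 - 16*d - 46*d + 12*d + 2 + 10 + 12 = -20*d^3 - 94*d^2 - 50*d + 24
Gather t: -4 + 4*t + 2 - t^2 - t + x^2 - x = -t^2 + 3*t + x^2 - x - 2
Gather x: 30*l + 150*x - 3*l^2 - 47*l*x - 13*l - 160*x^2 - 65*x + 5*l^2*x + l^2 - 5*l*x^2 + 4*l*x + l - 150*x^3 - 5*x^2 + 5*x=-2*l^2 + 18*l - 150*x^3 + x^2*(-5*l - 165) + x*(5*l^2 - 43*l + 90)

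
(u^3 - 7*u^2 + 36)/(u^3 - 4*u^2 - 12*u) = (u - 3)/u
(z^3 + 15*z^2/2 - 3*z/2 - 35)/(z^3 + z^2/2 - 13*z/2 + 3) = (2*z^2 + 19*z + 35)/(2*z^2 + 5*z - 3)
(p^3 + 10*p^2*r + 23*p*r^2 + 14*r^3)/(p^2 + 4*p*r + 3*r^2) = (p^2 + 9*p*r + 14*r^2)/(p + 3*r)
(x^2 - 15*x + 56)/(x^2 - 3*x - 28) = (x - 8)/(x + 4)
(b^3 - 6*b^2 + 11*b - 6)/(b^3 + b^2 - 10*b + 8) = (b - 3)/(b + 4)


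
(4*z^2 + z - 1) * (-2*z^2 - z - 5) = -8*z^4 - 6*z^3 - 19*z^2 - 4*z + 5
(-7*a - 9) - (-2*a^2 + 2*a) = 2*a^2 - 9*a - 9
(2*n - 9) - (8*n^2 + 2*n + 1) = -8*n^2 - 10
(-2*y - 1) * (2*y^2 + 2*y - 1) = -4*y^3 - 6*y^2 + 1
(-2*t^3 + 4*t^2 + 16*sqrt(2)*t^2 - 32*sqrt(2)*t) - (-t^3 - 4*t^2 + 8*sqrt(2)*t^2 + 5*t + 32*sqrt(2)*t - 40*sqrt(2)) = -t^3 + 8*t^2 + 8*sqrt(2)*t^2 - 64*sqrt(2)*t - 5*t + 40*sqrt(2)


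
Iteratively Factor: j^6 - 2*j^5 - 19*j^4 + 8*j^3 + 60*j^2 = (j)*(j^5 - 2*j^4 - 19*j^3 + 8*j^2 + 60*j) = j*(j - 2)*(j^4 - 19*j^2 - 30*j) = j*(j - 5)*(j - 2)*(j^3 + 5*j^2 + 6*j) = j^2*(j - 5)*(j - 2)*(j^2 + 5*j + 6) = j^2*(j - 5)*(j - 2)*(j + 3)*(j + 2)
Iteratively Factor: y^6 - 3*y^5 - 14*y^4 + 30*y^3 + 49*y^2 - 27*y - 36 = (y + 3)*(y^5 - 6*y^4 + 4*y^3 + 18*y^2 - 5*y - 12) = (y + 1)*(y + 3)*(y^4 - 7*y^3 + 11*y^2 + 7*y - 12) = (y - 3)*(y + 1)*(y + 3)*(y^3 - 4*y^2 - y + 4) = (y - 4)*(y - 3)*(y + 1)*(y + 3)*(y^2 - 1) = (y - 4)*(y - 3)*(y + 1)^2*(y + 3)*(y - 1)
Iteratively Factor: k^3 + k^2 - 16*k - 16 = (k - 4)*(k^2 + 5*k + 4) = (k - 4)*(k + 1)*(k + 4)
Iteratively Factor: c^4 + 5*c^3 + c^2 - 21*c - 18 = (c + 3)*(c^3 + 2*c^2 - 5*c - 6) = (c + 1)*(c + 3)*(c^2 + c - 6) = (c - 2)*(c + 1)*(c + 3)*(c + 3)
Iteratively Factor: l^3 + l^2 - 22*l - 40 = (l + 2)*(l^2 - l - 20) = (l - 5)*(l + 2)*(l + 4)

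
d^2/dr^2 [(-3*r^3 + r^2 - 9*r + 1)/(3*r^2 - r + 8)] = 2*(-9*r^3 + 27*r^2 + 63*r - 31)/(27*r^6 - 27*r^5 + 225*r^4 - 145*r^3 + 600*r^2 - 192*r + 512)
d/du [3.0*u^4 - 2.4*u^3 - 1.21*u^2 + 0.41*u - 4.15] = 12.0*u^3 - 7.2*u^2 - 2.42*u + 0.41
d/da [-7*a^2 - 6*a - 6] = -14*a - 6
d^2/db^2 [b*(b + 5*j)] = 2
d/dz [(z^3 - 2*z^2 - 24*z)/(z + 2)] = 2*(z^3 + 2*z^2 - 4*z - 24)/(z^2 + 4*z + 4)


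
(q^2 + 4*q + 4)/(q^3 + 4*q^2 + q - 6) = (q + 2)/(q^2 + 2*q - 3)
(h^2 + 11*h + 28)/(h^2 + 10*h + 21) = (h + 4)/(h + 3)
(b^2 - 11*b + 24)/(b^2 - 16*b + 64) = (b - 3)/(b - 8)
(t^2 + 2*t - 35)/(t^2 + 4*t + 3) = (t^2 + 2*t - 35)/(t^2 + 4*t + 3)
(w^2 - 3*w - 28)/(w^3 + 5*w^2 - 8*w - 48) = (w - 7)/(w^2 + w - 12)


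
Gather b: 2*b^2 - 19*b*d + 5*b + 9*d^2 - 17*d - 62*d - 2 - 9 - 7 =2*b^2 + b*(5 - 19*d) + 9*d^2 - 79*d - 18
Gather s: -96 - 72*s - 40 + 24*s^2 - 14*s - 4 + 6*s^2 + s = 30*s^2 - 85*s - 140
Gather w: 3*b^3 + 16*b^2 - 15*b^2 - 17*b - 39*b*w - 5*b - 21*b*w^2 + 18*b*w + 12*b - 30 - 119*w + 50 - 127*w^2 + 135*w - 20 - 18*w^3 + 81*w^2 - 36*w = 3*b^3 + b^2 - 10*b - 18*w^3 + w^2*(-21*b - 46) + w*(-21*b - 20)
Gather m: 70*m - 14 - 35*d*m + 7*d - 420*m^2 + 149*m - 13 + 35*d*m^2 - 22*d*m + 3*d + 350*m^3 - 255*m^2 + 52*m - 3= 10*d + 350*m^3 + m^2*(35*d - 675) + m*(271 - 57*d) - 30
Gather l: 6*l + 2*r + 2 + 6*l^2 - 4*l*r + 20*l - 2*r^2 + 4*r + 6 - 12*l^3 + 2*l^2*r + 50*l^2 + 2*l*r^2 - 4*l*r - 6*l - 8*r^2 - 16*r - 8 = -12*l^3 + l^2*(2*r + 56) + l*(2*r^2 - 8*r + 20) - 10*r^2 - 10*r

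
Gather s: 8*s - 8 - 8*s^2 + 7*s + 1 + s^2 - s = -7*s^2 + 14*s - 7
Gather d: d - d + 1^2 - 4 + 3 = 0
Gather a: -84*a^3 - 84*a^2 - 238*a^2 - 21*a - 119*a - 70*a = -84*a^3 - 322*a^2 - 210*a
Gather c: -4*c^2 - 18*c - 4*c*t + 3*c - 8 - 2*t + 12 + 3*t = -4*c^2 + c*(-4*t - 15) + t + 4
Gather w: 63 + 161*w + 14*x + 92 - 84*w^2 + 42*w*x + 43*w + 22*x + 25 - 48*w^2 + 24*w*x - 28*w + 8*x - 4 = -132*w^2 + w*(66*x + 176) + 44*x + 176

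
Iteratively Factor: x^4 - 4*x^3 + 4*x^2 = (x)*(x^3 - 4*x^2 + 4*x) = x*(x - 2)*(x^2 - 2*x) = x^2*(x - 2)*(x - 2)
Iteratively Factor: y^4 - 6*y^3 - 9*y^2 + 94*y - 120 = (y - 5)*(y^3 - y^2 - 14*y + 24) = (y - 5)*(y - 3)*(y^2 + 2*y - 8) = (y - 5)*(y - 3)*(y - 2)*(y + 4)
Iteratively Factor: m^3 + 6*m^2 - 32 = (m + 4)*(m^2 + 2*m - 8) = (m + 4)^2*(m - 2)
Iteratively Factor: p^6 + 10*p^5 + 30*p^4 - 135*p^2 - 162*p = (p + 3)*(p^5 + 7*p^4 + 9*p^3 - 27*p^2 - 54*p) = (p + 3)^2*(p^4 + 4*p^3 - 3*p^2 - 18*p) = (p + 3)^3*(p^3 + p^2 - 6*p) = p*(p + 3)^3*(p^2 + p - 6) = p*(p - 2)*(p + 3)^3*(p + 3)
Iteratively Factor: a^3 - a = (a + 1)*(a^2 - a) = a*(a + 1)*(a - 1)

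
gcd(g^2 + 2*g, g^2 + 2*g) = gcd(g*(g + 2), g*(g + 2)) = g^2 + 2*g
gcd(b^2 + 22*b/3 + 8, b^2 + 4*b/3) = b + 4/3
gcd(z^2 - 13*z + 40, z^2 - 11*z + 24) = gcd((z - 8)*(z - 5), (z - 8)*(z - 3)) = z - 8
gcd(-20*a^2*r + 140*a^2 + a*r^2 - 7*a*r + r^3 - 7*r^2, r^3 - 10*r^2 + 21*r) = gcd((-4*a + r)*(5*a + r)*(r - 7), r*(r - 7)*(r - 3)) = r - 7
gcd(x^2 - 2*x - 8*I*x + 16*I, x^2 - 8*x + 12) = x - 2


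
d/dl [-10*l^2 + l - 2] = 1 - 20*l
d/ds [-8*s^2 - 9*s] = -16*s - 9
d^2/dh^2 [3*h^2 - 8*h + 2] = 6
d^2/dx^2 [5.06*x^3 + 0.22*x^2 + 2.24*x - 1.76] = 30.36*x + 0.44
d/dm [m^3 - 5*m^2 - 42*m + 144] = 3*m^2 - 10*m - 42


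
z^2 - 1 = (z - 1)*(z + 1)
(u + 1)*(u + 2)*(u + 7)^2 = u^4 + 17*u^3 + 93*u^2 + 175*u + 98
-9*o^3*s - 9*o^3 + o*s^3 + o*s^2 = (-3*o + s)*(3*o + s)*(o*s + o)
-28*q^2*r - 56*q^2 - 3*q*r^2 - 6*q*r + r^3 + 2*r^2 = (-7*q + r)*(4*q + r)*(r + 2)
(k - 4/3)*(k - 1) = k^2 - 7*k/3 + 4/3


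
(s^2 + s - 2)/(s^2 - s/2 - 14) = 2*(-s^2 - s + 2)/(-2*s^2 + s + 28)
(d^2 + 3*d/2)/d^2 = (d + 3/2)/d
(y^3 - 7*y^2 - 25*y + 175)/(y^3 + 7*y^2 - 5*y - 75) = (y^2 - 12*y + 35)/(y^2 + 2*y - 15)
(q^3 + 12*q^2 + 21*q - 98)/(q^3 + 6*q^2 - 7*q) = (q^2 + 5*q - 14)/(q*(q - 1))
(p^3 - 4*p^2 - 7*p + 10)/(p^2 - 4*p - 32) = (-p^3 + 4*p^2 + 7*p - 10)/(-p^2 + 4*p + 32)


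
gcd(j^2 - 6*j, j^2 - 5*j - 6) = j - 6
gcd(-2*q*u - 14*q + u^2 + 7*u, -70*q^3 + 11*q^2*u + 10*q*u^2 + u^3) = 2*q - u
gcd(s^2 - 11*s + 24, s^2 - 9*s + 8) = s - 8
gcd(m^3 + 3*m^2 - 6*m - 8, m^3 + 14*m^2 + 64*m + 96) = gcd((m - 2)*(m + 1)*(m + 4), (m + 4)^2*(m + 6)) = m + 4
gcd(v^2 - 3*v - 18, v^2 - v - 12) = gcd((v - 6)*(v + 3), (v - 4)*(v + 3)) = v + 3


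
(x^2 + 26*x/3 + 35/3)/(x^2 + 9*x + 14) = (x + 5/3)/(x + 2)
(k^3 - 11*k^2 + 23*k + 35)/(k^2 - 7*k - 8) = (k^2 - 12*k + 35)/(k - 8)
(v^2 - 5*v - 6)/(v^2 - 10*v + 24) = (v + 1)/(v - 4)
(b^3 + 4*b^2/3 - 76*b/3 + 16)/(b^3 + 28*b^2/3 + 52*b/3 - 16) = (b - 4)/(b + 4)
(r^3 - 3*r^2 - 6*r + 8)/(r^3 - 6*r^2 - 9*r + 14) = (r - 4)/(r - 7)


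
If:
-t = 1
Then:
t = -1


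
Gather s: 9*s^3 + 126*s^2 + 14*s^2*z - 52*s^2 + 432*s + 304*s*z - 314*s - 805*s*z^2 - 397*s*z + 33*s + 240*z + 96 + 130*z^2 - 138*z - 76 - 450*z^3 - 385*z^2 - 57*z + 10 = 9*s^3 + s^2*(14*z + 74) + s*(-805*z^2 - 93*z + 151) - 450*z^3 - 255*z^2 + 45*z + 30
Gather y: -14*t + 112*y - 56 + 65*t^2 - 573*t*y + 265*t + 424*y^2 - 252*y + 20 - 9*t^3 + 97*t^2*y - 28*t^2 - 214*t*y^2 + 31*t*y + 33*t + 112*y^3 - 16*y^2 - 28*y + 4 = -9*t^3 + 37*t^2 + 284*t + 112*y^3 + y^2*(408 - 214*t) + y*(97*t^2 - 542*t - 168) - 32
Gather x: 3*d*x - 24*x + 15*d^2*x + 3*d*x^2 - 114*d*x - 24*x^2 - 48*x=x^2*(3*d - 24) + x*(15*d^2 - 111*d - 72)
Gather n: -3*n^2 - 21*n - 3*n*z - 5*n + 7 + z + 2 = -3*n^2 + n*(-3*z - 26) + z + 9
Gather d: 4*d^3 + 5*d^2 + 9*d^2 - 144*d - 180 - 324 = 4*d^3 + 14*d^2 - 144*d - 504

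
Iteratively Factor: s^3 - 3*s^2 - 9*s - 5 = (s - 5)*(s^2 + 2*s + 1) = (s - 5)*(s + 1)*(s + 1)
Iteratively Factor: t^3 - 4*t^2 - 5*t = (t)*(t^2 - 4*t - 5) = t*(t - 5)*(t + 1)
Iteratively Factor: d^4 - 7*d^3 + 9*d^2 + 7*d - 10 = (d + 1)*(d^3 - 8*d^2 + 17*d - 10) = (d - 5)*(d + 1)*(d^2 - 3*d + 2) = (d - 5)*(d - 1)*(d + 1)*(d - 2)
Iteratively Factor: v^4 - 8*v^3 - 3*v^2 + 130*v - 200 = (v + 4)*(v^3 - 12*v^2 + 45*v - 50) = (v - 5)*(v + 4)*(v^2 - 7*v + 10) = (v - 5)*(v - 2)*(v + 4)*(v - 5)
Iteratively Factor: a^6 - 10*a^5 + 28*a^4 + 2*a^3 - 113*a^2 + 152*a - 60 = (a - 1)*(a^5 - 9*a^4 + 19*a^3 + 21*a^2 - 92*a + 60) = (a - 5)*(a - 1)*(a^4 - 4*a^3 - a^2 + 16*a - 12) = (a - 5)*(a - 2)*(a - 1)*(a^3 - 2*a^2 - 5*a + 6) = (a - 5)*(a - 2)*(a - 1)*(a + 2)*(a^2 - 4*a + 3) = (a - 5)*(a - 2)*(a - 1)^2*(a + 2)*(a - 3)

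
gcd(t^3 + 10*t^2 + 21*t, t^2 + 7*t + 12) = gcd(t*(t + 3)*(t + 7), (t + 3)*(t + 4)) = t + 3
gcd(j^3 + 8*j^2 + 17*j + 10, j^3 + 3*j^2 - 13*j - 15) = j^2 + 6*j + 5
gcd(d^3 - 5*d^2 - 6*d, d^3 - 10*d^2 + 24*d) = d^2 - 6*d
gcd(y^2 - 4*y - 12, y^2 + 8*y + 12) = y + 2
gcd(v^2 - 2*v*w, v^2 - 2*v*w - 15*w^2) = 1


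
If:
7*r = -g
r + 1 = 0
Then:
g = 7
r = -1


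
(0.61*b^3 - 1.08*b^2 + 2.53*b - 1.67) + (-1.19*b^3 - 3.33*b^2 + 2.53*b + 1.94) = -0.58*b^3 - 4.41*b^2 + 5.06*b + 0.27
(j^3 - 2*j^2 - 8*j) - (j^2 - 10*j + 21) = j^3 - 3*j^2 + 2*j - 21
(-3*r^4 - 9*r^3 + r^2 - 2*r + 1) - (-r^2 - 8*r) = -3*r^4 - 9*r^3 + 2*r^2 + 6*r + 1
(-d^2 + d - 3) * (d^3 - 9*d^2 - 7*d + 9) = -d^5 + 10*d^4 - 5*d^3 + 11*d^2 + 30*d - 27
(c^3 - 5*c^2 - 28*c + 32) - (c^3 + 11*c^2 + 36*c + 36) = -16*c^2 - 64*c - 4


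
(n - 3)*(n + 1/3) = n^2 - 8*n/3 - 1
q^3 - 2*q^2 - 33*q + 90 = (q - 5)*(q - 3)*(q + 6)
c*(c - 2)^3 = c^4 - 6*c^3 + 12*c^2 - 8*c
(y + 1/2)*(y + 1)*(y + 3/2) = y^3 + 3*y^2 + 11*y/4 + 3/4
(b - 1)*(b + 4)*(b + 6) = b^3 + 9*b^2 + 14*b - 24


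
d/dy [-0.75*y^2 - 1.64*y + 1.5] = -1.5*y - 1.64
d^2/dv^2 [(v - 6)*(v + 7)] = 2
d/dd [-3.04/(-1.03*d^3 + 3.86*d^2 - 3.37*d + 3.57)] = (-9.3936*d^2 + 23.4688*d - 10.2448)/(1.03*d^3 - 3.86*d^2 + 3.37*d - 3.57)^2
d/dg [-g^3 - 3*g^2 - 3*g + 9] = -3*g^2 - 6*g - 3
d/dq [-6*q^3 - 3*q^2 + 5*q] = -18*q^2 - 6*q + 5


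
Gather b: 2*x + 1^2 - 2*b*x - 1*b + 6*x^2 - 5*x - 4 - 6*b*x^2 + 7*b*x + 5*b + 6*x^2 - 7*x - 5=b*(-6*x^2 + 5*x + 4) + 12*x^2 - 10*x - 8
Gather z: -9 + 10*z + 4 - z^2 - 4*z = -z^2 + 6*z - 5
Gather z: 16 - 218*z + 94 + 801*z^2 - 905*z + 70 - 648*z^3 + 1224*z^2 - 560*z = -648*z^3 + 2025*z^2 - 1683*z + 180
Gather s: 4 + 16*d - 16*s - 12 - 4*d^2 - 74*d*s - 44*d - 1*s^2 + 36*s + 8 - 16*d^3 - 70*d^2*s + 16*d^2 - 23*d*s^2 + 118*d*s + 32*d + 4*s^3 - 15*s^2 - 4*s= -16*d^3 + 12*d^2 + 4*d + 4*s^3 + s^2*(-23*d - 16) + s*(-70*d^2 + 44*d + 16)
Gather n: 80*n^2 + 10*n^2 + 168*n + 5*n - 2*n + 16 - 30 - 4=90*n^2 + 171*n - 18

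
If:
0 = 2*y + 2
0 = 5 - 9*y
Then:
No Solution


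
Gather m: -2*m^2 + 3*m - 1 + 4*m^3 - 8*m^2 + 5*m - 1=4*m^3 - 10*m^2 + 8*m - 2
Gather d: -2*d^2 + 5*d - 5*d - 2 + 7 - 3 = 2 - 2*d^2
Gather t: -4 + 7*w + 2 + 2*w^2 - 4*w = 2*w^2 + 3*w - 2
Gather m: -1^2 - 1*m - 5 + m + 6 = 0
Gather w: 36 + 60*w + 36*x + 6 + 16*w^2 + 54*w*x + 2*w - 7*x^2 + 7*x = 16*w^2 + w*(54*x + 62) - 7*x^2 + 43*x + 42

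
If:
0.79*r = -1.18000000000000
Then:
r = -1.49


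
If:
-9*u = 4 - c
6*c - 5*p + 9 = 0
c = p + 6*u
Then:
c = 1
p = 3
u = -1/3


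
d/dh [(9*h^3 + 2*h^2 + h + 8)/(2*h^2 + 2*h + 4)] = (9*h^4 + 18*h^3 + 55*h^2 - 8*h - 6)/(2*(h^4 + 2*h^3 + 5*h^2 + 4*h + 4))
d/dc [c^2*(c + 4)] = c*(3*c + 8)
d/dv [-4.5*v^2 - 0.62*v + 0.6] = -9.0*v - 0.62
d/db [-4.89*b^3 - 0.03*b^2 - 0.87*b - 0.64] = -14.67*b^2 - 0.06*b - 0.87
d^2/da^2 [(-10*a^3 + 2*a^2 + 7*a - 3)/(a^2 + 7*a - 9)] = 2*(-587*a^3 + 1935*a^2 - 2304*a + 429)/(a^6 + 21*a^5 + 120*a^4 - 35*a^3 - 1080*a^2 + 1701*a - 729)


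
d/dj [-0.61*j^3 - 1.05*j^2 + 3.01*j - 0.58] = -1.83*j^2 - 2.1*j + 3.01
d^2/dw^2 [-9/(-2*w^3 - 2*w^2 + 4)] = 9*(w^2*(3*w + 2)^2 - (3*w + 1)*(w^3 + w^2 - 2))/(w^3 + w^2 - 2)^3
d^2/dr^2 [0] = 0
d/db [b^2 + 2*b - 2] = 2*b + 2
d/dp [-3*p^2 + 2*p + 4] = 2 - 6*p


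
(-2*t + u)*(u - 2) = -2*t*u + 4*t + u^2 - 2*u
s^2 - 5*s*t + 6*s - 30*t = (s + 6)*(s - 5*t)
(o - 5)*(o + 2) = o^2 - 3*o - 10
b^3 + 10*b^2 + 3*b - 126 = (b - 3)*(b + 6)*(b + 7)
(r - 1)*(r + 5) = r^2 + 4*r - 5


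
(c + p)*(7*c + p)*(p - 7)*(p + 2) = 7*c^2*p^2 - 35*c^2*p - 98*c^2 + 8*c*p^3 - 40*c*p^2 - 112*c*p + p^4 - 5*p^3 - 14*p^2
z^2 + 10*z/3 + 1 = (z + 1/3)*(z + 3)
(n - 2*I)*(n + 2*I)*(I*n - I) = I*n^3 - I*n^2 + 4*I*n - 4*I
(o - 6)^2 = o^2 - 12*o + 36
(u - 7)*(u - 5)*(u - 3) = u^3 - 15*u^2 + 71*u - 105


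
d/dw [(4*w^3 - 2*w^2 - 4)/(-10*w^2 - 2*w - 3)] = 4*(-10*w^4 - 4*w^3 - 8*w^2 - 17*w - 2)/(100*w^4 + 40*w^3 + 64*w^2 + 12*w + 9)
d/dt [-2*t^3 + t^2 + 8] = 2*t*(1 - 3*t)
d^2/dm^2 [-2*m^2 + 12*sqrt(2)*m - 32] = -4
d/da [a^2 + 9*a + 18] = 2*a + 9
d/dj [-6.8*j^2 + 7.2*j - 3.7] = 7.2 - 13.6*j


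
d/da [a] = 1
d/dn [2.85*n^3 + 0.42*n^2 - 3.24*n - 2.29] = 8.55*n^2 + 0.84*n - 3.24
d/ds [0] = 0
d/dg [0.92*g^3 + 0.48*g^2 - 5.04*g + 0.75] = 2.76*g^2 + 0.96*g - 5.04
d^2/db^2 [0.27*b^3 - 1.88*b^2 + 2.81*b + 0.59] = 1.62*b - 3.76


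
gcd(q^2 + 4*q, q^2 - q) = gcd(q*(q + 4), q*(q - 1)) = q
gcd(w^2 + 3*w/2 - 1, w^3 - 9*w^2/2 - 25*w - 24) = w + 2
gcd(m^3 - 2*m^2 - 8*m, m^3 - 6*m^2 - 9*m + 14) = m + 2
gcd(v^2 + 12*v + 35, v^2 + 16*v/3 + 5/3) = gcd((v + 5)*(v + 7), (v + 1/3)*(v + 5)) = v + 5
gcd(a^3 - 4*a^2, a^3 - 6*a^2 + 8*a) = a^2 - 4*a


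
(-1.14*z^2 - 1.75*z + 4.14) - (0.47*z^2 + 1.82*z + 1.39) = -1.61*z^2 - 3.57*z + 2.75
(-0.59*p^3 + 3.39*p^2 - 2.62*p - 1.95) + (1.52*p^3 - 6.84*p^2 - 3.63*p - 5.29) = 0.93*p^3 - 3.45*p^2 - 6.25*p - 7.24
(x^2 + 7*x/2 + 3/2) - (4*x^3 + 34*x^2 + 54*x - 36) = -4*x^3 - 33*x^2 - 101*x/2 + 75/2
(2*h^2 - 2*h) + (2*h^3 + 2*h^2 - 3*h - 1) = 2*h^3 + 4*h^2 - 5*h - 1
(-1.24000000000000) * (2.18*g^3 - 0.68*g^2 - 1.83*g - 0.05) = -2.7032*g^3 + 0.8432*g^2 + 2.2692*g + 0.062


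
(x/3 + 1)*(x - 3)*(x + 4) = x^3/3 + 4*x^2/3 - 3*x - 12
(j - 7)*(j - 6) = j^2 - 13*j + 42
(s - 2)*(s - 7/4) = s^2 - 15*s/4 + 7/2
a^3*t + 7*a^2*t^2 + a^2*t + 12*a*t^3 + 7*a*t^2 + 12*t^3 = (a + 3*t)*(a + 4*t)*(a*t + t)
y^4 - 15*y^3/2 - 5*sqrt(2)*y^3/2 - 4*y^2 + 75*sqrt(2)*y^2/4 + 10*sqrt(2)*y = y*(y - 8)*(y + 1/2)*(y - 5*sqrt(2)/2)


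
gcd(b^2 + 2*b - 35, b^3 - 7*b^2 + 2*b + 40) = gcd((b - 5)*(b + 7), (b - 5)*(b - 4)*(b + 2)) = b - 5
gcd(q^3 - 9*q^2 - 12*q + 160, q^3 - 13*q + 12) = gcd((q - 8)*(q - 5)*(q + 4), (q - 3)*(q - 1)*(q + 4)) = q + 4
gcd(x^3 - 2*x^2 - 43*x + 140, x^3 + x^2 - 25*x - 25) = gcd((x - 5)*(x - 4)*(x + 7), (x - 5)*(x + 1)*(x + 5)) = x - 5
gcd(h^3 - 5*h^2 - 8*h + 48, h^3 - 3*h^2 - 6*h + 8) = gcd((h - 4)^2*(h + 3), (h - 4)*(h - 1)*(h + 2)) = h - 4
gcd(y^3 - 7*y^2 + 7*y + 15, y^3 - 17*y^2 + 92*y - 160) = y - 5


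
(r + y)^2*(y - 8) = r^2*y - 8*r^2 + 2*r*y^2 - 16*r*y + y^3 - 8*y^2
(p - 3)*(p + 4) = p^2 + p - 12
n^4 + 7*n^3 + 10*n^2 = n^2*(n + 2)*(n + 5)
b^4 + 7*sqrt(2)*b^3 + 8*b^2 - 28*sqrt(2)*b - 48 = (b - 2)*(b + 2)*(b + sqrt(2))*(b + 6*sqrt(2))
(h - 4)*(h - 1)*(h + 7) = h^3 + 2*h^2 - 31*h + 28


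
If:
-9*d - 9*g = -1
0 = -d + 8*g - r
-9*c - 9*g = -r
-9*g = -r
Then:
No Solution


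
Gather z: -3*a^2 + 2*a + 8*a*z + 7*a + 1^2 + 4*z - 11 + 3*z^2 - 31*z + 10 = -3*a^2 + 9*a + 3*z^2 + z*(8*a - 27)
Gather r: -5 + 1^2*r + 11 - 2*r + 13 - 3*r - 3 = 16 - 4*r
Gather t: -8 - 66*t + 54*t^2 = 54*t^2 - 66*t - 8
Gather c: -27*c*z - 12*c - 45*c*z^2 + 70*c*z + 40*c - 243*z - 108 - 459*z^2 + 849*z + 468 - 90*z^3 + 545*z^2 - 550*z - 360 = c*(-45*z^2 + 43*z + 28) - 90*z^3 + 86*z^2 + 56*z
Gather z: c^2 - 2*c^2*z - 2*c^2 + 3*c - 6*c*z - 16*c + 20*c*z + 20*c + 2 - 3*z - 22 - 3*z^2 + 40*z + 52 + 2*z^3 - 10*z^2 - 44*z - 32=-c^2 + 7*c + 2*z^3 - 13*z^2 + z*(-2*c^2 + 14*c - 7)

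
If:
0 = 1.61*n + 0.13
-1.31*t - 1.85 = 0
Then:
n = -0.08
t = -1.41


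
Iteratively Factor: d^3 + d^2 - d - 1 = (d + 1)*(d^2 - 1) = (d + 1)^2*(d - 1)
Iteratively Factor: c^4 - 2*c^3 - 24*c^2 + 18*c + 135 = (c + 3)*(c^3 - 5*c^2 - 9*c + 45) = (c - 3)*(c + 3)*(c^2 - 2*c - 15) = (c - 3)*(c + 3)^2*(c - 5)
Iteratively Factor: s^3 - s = (s)*(s^2 - 1) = s*(s - 1)*(s + 1)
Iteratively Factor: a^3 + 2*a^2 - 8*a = (a - 2)*(a^2 + 4*a) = a*(a - 2)*(a + 4)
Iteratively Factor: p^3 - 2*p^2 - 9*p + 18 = (p + 3)*(p^2 - 5*p + 6) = (p - 2)*(p + 3)*(p - 3)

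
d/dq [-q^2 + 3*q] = 3 - 2*q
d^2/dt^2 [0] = 0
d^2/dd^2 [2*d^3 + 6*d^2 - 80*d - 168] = 12*d + 12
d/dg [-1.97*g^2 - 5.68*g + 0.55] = -3.94*g - 5.68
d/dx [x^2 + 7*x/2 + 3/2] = 2*x + 7/2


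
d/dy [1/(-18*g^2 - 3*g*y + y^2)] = (3*g - 2*y)/(18*g^2 + 3*g*y - y^2)^2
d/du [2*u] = 2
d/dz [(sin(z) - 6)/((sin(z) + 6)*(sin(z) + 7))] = (12*sin(z) + cos(z)^2 + 119)*cos(z)/((sin(z) + 6)^2*(sin(z) + 7)^2)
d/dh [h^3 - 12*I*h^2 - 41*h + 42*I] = 3*h^2 - 24*I*h - 41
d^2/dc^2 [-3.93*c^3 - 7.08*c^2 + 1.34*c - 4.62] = -23.58*c - 14.16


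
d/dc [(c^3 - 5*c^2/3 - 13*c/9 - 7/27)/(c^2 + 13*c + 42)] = (27*c^4 + 702*c^3 + 2856*c^2 - 3766*c - 1547)/(27*(c^4 + 26*c^3 + 253*c^2 + 1092*c + 1764))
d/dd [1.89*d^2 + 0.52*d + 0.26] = 3.78*d + 0.52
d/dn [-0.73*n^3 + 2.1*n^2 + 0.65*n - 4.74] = -2.19*n^2 + 4.2*n + 0.65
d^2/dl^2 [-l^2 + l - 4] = -2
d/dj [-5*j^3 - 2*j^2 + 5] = j*(-15*j - 4)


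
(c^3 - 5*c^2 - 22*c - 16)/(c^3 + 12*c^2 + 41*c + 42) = (c^2 - 7*c - 8)/(c^2 + 10*c + 21)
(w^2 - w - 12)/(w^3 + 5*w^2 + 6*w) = (w - 4)/(w*(w + 2))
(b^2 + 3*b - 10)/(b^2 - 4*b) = (b^2 + 3*b - 10)/(b*(b - 4))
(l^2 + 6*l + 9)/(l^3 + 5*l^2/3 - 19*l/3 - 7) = 3*(l + 3)/(3*l^2 - 4*l - 7)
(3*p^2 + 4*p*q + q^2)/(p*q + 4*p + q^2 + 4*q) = (3*p + q)/(q + 4)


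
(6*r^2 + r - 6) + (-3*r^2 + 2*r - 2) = 3*r^2 + 3*r - 8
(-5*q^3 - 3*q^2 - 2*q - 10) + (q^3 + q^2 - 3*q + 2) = -4*q^3 - 2*q^2 - 5*q - 8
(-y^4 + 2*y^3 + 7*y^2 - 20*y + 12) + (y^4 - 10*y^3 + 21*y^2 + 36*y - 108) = -8*y^3 + 28*y^2 + 16*y - 96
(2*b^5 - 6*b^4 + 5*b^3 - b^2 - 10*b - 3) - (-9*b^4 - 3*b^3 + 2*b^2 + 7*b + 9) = 2*b^5 + 3*b^4 + 8*b^3 - 3*b^2 - 17*b - 12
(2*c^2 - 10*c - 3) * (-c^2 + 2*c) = -2*c^4 + 14*c^3 - 17*c^2 - 6*c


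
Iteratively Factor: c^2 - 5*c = (c)*(c - 5)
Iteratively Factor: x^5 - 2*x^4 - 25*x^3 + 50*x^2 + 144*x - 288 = (x - 2)*(x^4 - 25*x^2 + 144) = (x - 4)*(x - 2)*(x^3 + 4*x^2 - 9*x - 36) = (x - 4)*(x - 3)*(x - 2)*(x^2 + 7*x + 12) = (x - 4)*(x - 3)*(x - 2)*(x + 4)*(x + 3)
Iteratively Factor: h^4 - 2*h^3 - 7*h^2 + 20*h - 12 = (h + 3)*(h^3 - 5*h^2 + 8*h - 4) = (h - 2)*(h + 3)*(h^2 - 3*h + 2) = (h - 2)^2*(h + 3)*(h - 1)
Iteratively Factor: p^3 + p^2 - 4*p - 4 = (p + 2)*(p^2 - p - 2) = (p - 2)*(p + 2)*(p + 1)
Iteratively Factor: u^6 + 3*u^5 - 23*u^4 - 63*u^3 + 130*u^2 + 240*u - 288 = (u - 4)*(u^5 + 7*u^4 + 5*u^3 - 43*u^2 - 42*u + 72) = (u - 4)*(u - 2)*(u^4 + 9*u^3 + 23*u^2 + 3*u - 36) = (u - 4)*(u - 2)*(u - 1)*(u^3 + 10*u^2 + 33*u + 36) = (u - 4)*(u - 2)*(u - 1)*(u + 3)*(u^2 + 7*u + 12) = (u - 4)*(u - 2)*(u - 1)*(u + 3)*(u + 4)*(u + 3)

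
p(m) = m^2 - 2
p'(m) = 2*m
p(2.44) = 3.95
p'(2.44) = 4.88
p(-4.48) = 18.07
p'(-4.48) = -8.96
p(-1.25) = -0.44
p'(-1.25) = -2.50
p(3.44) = 9.83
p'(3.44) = 6.88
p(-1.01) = -0.98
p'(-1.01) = -2.02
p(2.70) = 5.29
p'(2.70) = 5.40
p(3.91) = 13.29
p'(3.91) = 7.82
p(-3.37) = 9.36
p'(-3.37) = -6.74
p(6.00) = 34.00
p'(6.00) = 12.00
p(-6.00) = 34.00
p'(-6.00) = -12.00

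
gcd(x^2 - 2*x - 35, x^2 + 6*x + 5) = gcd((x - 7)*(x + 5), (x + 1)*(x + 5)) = x + 5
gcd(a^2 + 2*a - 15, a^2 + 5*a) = a + 5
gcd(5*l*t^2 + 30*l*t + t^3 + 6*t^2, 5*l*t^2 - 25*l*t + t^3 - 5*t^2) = 5*l*t + t^2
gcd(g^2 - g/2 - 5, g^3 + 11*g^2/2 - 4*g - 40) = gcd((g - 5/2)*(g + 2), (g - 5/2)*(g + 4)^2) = g - 5/2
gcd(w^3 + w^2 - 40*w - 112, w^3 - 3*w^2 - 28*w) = w^2 - 3*w - 28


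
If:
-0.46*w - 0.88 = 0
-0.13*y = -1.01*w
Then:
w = -1.91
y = -14.86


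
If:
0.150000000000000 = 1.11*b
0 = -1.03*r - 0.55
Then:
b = 0.14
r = -0.53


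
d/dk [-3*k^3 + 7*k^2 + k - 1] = -9*k^2 + 14*k + 1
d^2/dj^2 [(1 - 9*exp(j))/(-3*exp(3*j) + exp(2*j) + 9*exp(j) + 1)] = (324*exp(6*j) - 162*exp(5*j) + 1014*exp(4*j) + 320*exp(3*j) - 108*exp(2*j) - 158*exp(j) + 18)*exp(j)/(27*exp(9*j) - 27*exp(8*j) - 234*exp(7*j) + 134*exp(6*j) + 720*exp(5*j) - 84*exp(4*j) - 774*exp(3*j) - 246*exp(2*j) - 27*exp(j) - 1)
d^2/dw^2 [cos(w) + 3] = -cos(w)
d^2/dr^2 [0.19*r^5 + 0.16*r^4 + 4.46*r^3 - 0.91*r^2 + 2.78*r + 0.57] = 3.8*r^3 + 1.92*r^2 + 26.76*r - 1.82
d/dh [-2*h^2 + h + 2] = 1 - 4*h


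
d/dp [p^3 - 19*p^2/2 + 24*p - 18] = 3*p^2 - 19*p + 24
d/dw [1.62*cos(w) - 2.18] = -1.62*sin(w)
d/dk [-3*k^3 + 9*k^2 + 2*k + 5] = -9*k^2 + 18*k + 2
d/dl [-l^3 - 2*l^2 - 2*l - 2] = -3*l^2 - 4*l - 2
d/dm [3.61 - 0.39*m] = -0.390000000000000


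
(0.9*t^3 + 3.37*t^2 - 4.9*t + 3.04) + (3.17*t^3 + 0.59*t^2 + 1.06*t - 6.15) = 4.07*t^3 + 3.96*t^2 - 3.84*t - 3.11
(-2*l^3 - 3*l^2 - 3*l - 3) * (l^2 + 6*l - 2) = -2*l^5 - 15*l^4 - 17*l^3 - 15*l^2 - 12*l + 6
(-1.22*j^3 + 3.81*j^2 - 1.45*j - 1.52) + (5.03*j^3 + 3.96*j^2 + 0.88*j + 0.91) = 3.81*j^3 + 7.77*j^2 - 0.57*j - 0.61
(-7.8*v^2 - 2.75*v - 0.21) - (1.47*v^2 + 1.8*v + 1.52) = -9.27*v^2 - 4.55*v - 1.73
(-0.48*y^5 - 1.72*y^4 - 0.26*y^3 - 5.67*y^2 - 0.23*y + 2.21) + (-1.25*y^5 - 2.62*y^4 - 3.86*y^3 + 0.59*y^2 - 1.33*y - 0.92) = -1.73*y^5 - 4.34*y^4 - 4.12*y^3 - 5.08*y^2 - 1.56*y + 1.29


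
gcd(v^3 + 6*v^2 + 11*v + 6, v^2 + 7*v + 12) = v + 3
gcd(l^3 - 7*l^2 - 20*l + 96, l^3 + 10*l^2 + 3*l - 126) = l - 3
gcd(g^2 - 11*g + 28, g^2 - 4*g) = g - 4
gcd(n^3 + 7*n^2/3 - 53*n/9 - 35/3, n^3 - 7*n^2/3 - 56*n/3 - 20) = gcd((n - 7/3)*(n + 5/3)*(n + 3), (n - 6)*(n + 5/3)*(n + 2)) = n + 5/3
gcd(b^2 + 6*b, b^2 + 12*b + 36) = b + 6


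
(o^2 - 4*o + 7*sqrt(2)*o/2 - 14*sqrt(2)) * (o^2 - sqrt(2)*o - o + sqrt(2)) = o^4 - 5*o^3 + 5*sqrt(2)*o^3/2 - 25*sqrt(2)*o^2/2 - 3*o^2 + 10*sqrt(2)*o + 35*o - 28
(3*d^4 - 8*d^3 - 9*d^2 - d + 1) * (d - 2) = 3*d^5 - 14*d^4 + 7*d^3 + 17*d^2 + 3*d - 2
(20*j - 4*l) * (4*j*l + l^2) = 80*j^2*l + 4*j*l^2 - 4*l^3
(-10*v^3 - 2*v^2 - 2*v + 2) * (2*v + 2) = -20*v^4 - 24*v^3 - 8*v^2 + 4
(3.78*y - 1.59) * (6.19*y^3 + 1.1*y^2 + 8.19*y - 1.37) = 23.3982*y^4 - 5.6841*y^3 + 29.2092*y^2 - 18.2007*y + 2.1783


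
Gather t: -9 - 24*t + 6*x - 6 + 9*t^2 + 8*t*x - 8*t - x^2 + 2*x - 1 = 9*t^2 + t*(8*x - 32) - x^2 + 8*x - 16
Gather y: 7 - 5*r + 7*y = -5*r + 7*y + 7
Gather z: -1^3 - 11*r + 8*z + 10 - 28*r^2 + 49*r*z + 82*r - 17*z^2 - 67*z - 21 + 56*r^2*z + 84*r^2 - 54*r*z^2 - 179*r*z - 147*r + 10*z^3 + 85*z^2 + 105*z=56*r^2 - 76*r + 10*z^3 + z^2*(68 - 54*r) + z*(56*r^2 - 130*r + 46) - 12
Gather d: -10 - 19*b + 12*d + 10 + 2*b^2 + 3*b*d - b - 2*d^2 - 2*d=2*b^2 - 20*b - 2*d^2 + d*(3*b + 10)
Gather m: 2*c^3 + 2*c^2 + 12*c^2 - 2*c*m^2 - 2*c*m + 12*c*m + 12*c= 2*c^3 + 14*c^2 - 2*c*m^2 + 10*c*m + 12*c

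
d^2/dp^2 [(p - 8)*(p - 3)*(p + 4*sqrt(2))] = 6*p - 22 + 8*sqrt(2)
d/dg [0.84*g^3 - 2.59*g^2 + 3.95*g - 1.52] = 2.52*g^2 - 5.18*g + 3.95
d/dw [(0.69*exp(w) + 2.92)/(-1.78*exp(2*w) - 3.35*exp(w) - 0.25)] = (1.2282*exp(2*w) + 10.3952*exp(w) + 9.6095)*exp(w)/(3.1684*exp(4*w) + 11.926*exp(3*w) + 12.1125*exp(2*w) + 1.675*exp(w) + 0.0625)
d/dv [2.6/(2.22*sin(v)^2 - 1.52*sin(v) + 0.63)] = (3.952 - 11.544*sin(v))*cos(v)/(2.22*sin(v)^2 - 1.52*sin(v) + 0.63)^2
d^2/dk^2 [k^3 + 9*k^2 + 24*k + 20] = 6*k + 18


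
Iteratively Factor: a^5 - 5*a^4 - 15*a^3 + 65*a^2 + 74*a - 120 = (a - 5)*(a^4 - 15*a^2 - 10*a + 24) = (a - 5)*(a - 1)*(a^3 + a^2 - 14*a - 24) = (a - 5)*(a - 4)*(a - 1)*(a^2 + 5*a + 6) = (a - 5)*(a - 4)*(a - 1)*(a + 2)*(a + 3)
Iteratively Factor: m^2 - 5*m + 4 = (m - 4)*(m - 1)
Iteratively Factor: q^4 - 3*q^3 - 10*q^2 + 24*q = (q - 2)*(q^3 - q^2 - 12*q) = (q - 4)*(q - 2)*(q^2 + 3*q) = q*(q - 4)*(q - 2)*(q + 3)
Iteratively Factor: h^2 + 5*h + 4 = (h + 4)*(h + 1)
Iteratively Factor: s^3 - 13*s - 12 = (s + 3)*(s^2 - 3*s - 4) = (s - 4)*(s + 3)*(s + 1)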